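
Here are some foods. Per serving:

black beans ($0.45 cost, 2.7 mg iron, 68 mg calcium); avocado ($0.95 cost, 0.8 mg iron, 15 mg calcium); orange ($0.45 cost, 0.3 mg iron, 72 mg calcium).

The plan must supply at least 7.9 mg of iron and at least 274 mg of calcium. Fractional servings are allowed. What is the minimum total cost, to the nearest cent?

$1.78

A basic optimal solution has at most two foods positive. Try each food alone and each pair with both targets met exactly.
black beans only: max(7.9/2.7, 274/68) = 4.029 servings → $1.81.
avocado only: max(7.9/0.8, 274/15) = 18.27 servings → $17.35.
orange only: max(7.9/0.3, 274/72) = 26.33 servings → $11.85.
black beans + avocado: intersection lies outside the first quadrant.
black beans + orange with both tight: 2.797 servings and 1.164 servings → $1.78.
avocado + orange with both tight: 9.164 servings and 1.896 servings → $9.56.
The minimum over all feasible corners is $1.78.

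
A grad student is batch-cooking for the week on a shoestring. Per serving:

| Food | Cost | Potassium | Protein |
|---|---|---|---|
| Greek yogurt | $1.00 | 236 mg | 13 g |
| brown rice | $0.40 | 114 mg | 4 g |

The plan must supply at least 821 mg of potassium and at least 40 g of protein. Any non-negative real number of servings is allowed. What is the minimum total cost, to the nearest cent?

At the optimum either one food covers both requirements or two foods hit both targets exactly; no other combination can be cheaper.
Greek yogurt only: max(821/236, 40/13) = 3.479 servings → $3.48.
brown rice only: max(821/114, 40/4) = 10 servings → $4.00.
Greek yogurt + brown rice with both tight: 2.372 servings and 2.292 servings → $3.29.
Cheapest feasible corner: $3.29.

$3.29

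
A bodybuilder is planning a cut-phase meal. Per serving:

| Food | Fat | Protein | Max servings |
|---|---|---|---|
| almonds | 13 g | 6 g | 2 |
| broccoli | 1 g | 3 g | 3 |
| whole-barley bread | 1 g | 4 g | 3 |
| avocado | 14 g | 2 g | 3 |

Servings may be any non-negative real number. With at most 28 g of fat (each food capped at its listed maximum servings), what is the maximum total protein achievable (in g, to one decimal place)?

Protein per g fat: whole-barley bread 4, broccoli 3, almonds 0.4615, avocado 0.1429.
Take 3 servings of whole-barley bread: uses 3 g fat, +12.0 g protein (running total 12.0 g).
Take 3 servings of broccoli: uses 3 g fat, +9.0 g protein (running total 21.0 g).
Take 1.692 servings of almonds: uses 22 g fat, +10.2 g protein (running total 31.2 g).
Greedy by best ratio exhausts the fat allowance optimally: 31.2 g.

31.2 g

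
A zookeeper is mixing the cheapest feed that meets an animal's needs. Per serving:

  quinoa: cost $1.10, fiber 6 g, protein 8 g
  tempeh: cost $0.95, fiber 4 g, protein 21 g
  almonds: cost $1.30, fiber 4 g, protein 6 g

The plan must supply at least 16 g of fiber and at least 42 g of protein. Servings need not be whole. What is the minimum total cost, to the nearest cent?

$3.22

quinoa only: max(16/6, 42/8) = 5.25 servings → $5.78.
tempeh only: max(16/4, 42/21) = 4 servings → $3.80.
almonds only: max(16/4, 42/6) = 7 servings → $9.10.
quinoa + tempeh with both tight: 1.787 servings and 1.319 servings → $3.22.
quinoa + almonds with both targets exact would need a negative amount; discard.
tempeh + almonds with both tight: 1.2 servings and 2.8 servings → $4.78.
So the least-cost plan costs $3.22.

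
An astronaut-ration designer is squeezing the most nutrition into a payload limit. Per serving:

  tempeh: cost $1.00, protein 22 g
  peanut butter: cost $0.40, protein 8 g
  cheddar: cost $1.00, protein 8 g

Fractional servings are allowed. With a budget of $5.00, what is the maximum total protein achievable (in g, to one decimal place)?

110.0 g

Protein per dollar: tempeh 22, peanut butter 20, cheddar 8.
With no serving limits, spend the whole cost allowance on tempeh: $5.00 / $1.00 × 22 g = 110.0 g.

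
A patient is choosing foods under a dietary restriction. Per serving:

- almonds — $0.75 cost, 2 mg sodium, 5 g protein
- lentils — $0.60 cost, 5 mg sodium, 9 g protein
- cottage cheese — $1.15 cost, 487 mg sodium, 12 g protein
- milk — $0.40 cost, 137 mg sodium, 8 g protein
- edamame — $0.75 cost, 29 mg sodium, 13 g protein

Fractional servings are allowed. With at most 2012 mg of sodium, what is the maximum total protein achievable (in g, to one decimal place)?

Protein per mg sodium: almonds 2.5, lentils 1.8, edamame 0.4483, milk 0.05839, cottage cheese 0.02464.
With no serving limits, spend the whole sodium allowance on almonds: 2012 mg / 2 mg × 5 g = 5030.0 g.

5030.0 g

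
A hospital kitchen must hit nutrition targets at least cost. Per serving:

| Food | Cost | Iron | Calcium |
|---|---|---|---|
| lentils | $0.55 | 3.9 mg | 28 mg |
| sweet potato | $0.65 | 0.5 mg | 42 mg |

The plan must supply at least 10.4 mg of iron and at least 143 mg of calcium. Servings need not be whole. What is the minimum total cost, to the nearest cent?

$2.50

With two linear requirements the optimum uses one or two foods; enumerate the corners.
lentils only: max(10.4/3.9, 143/28) = 5.107 servings → $2.81.
sweet potato only: max(10.4/0.5, 143/42) = 20.8 servings → $13.52.
lentils + sweet potato with both tight: 2.439 servings and 1.779 servings → $2.50.
Cheapest feasible corner: $2.50.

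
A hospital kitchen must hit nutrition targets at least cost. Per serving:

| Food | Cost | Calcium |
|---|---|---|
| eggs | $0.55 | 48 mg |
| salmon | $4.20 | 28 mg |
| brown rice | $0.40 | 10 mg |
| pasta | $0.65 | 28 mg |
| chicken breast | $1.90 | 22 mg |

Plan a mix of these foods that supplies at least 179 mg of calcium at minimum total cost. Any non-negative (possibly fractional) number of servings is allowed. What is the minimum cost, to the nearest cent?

$2.05

Cost per mg of calcium: eggs $0.0115, pasta $0.0232, brown rice $0.0400, chicken breast $0.0864, salmon $0.1500.
With no serving limits, use only eggs: 179 mg / 48 mg = 3.729 servings × $0.55 = $2.05.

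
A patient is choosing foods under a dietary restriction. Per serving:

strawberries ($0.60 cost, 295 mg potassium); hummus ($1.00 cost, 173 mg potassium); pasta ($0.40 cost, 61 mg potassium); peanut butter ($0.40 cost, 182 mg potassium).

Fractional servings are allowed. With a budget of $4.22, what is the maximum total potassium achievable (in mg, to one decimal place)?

2074.8 mg

Potassium per dollar: strawberries 491.7, peanut butter 455, hummus 173, pasta 152.5.
With no serving limits, spend the whole cost allowance on strawberries: $4.22 / $0.60 × 295 mg = 2074.8 mg.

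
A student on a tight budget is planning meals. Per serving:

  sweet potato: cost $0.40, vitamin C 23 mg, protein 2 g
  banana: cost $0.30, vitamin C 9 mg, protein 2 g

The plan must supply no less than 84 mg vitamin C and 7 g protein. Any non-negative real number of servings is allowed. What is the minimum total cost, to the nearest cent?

For a min-cost LP with two ≥-constraints, a basic feasible solution has at most two positive variables.
sweet potato only: max(84/23, 7/2) = 3.652 servings → $1.46.
banana only: max(84/9, 7/2) = 9.333 servings → $2.80.
sweet potato + banana: intersection lies outside the first quadrant.
So the least-cost plan costs $1.46.

$1.46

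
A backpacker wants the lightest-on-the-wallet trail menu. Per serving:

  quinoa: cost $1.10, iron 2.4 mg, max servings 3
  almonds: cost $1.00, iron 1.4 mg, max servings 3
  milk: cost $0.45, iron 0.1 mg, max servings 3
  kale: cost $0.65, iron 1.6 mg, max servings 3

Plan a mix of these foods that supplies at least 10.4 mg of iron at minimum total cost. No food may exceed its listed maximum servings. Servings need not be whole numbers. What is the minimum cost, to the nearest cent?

Cost per mg of iron: kale $0.4062, quinoa $0.4583, almonds $0.7143, milk $4.5000.
Take 3 servings of kale: +4.8 mg iron for $1.95 (total $1.95, still need 5.6 mg).
Take 2.333 servings of quinoa: +5.6 mg iron for $2.57 (total $4.52, still need 0.0 mg).
Greedy by cheapest-per-mg is optimal for a single linear constraint, so the minimum cost is $4.52.

$4.52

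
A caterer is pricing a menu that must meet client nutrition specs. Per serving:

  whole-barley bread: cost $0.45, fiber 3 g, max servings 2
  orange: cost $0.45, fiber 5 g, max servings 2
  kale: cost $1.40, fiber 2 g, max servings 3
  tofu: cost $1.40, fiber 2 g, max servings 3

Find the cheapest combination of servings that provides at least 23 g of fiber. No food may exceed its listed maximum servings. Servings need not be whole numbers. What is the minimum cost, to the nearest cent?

Cost per g of fiber: orange $0.0900, whole-barley bread $0.1500, kale $0.7000, tofu $0.7000.
Take 2 servings of orange: +10.0 g fiber for $0.90 (total $0.90, still need 13.0 g).
Take 2 servings of whole-barley bread: +6.0 g fiber for $0.90 (total $1.80, still need 7.0 g).
Take 3 servings of kale: +6.0 g fiber for $4.20 (total $6.00, still need 1.0 g).
Take 0.5 servings of tofu: +1.0 g fiber for $0.70 (total $6.70, still need 0.0 g).
Greedy by cheapest-per-g is optimal for a single linear constraint, so the minimum cost is $6.70.

$6.70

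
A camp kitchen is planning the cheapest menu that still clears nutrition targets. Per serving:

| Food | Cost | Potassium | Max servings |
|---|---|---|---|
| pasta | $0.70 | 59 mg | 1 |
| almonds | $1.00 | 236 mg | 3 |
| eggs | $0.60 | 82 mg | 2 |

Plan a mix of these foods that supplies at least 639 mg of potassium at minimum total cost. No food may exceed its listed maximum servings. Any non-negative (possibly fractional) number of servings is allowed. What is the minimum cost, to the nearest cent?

Cost per mg of potassium: almonds $0.0042, eggs $0.0073, pasta $0.0119.
Take 2.708 servings of almonds: +639.0 mg potassium for $2.71 (total $2.71, still need 0.0 mg).
Greedy by cheapest-per-mg is optimal for a single linear constraint, so the minimum cost is $2.71.

$2.71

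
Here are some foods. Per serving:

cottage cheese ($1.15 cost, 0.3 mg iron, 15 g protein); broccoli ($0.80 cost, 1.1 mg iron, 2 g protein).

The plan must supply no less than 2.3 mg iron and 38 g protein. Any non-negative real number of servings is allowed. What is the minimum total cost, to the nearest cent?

cottage cheese only: max(2.3/0.3, 38/15) = 7.667 servings → $8.82.
broccoli only: max(2.3/1.1, 38/2) = 19 servings → $15.20.
cottage cheese + broccoli with both tight: 2.34 servings and 1.453 servings → $3.85.
So the least-cost plan costs $3.85.

$3.85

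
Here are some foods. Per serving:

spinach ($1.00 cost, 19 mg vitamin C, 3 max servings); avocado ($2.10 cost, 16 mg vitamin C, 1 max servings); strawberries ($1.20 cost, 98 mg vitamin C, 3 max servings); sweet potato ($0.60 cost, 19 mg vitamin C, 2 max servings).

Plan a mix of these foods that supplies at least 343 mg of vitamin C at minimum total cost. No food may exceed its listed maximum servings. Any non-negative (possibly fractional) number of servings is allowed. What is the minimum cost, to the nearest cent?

Cost per mg of vitamin C: strawberries $0.0122, sweet potato $0.0316, spinach $0.0526, avocado $0.1313.
Take 3 servings of strawberries: +294.0 mg vitamin C for $3.60 (total $3.60, still need 49.0 mg).
Take 2 servings of sweet potato: +38.0 mg vitamin C for $1.20 (total $4.80, still need 11.0 mg).
Take 0.5789 servings of spinach: +11.0 mg vitamin C for $0.58 (total $5.38, still need 0.0 mg).
Filling from the cheapest source first is optimal under one linear minimum: $5.38.

$5.38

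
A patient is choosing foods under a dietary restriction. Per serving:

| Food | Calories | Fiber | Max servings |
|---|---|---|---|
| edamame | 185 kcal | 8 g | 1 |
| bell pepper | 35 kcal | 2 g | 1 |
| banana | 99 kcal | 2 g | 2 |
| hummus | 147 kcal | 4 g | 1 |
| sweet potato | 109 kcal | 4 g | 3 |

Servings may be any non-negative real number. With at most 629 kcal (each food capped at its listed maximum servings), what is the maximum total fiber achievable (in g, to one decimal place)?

Fiber per kcal: bell pepper 0.05714, edamame 0.04324, sweet potato 0.0367, hummus 0.02721, banana 0.0202.
Take 1 serving of bell pepper: uses 35 kcal, +2.0 g fiber (running total 2.0 g).
Take 1 serving of edamame: uses 185 kcal, +8.0 g fiber (running total 10.0 g).
Take 3 servings of sweet potato: uses 327 kcal, +12.0 g fiber (running total 22.0 g).
Take 0.5578 servings of hummus: uses 82 kcal, +2.2 g fiber (running total 24.2 g).
Filling greedily by fiber-per-kcal is optimal for one linear limit, giving 24.2 g.

24.2 g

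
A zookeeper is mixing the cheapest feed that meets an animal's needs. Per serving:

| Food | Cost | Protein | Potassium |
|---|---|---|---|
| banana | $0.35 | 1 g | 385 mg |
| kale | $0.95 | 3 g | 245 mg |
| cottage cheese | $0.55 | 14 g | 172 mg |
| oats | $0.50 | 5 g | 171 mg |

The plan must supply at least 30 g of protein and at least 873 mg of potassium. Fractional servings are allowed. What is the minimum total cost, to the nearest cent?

$1.60

banana only: max(30/1, 873/385) = 30 servings → $10.50.
kale only: max(30/3, 873/245) = 10 servings → $9.50.
cottage cheese only: max(30/14, 873/172) = 5.076 servings → $2.79.
oats only: max(30/5, 873/171) = 6 servings → $3.00.
banana + kale: intersection lies outside the first quadrant.
banana + cottage cheese with both tight: 1.353 servings and 2.046 servings → $1.60.
banana + oats: the both-tight solution has a negative serving — not a feasible corner.
kale + cottage cheese with both tight: 2.423 servings and 1.624 servings → $3.20.
kale + oats: the both-tight solution has a negative serving — not a feasible corner.
cottage cheese + oats with both tight: 0.4987 servings and 4.604 servings → $2.58.
So the least-cost plan costs $1.60.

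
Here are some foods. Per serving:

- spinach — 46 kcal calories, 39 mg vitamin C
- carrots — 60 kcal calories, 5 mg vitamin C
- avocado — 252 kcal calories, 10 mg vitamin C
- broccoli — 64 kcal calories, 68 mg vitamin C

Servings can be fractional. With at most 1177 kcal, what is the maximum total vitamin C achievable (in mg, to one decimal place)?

Vitamin C per kcal: broccoli 1.062, spinach 0.8478, carrots 0.08333, avocado 0.03968.
With no serving limits, spend the whole calories allowance on broccoli: 1177 kcal / 64 kcal × 68 mg = 1250.6 mg.

1250.6 mg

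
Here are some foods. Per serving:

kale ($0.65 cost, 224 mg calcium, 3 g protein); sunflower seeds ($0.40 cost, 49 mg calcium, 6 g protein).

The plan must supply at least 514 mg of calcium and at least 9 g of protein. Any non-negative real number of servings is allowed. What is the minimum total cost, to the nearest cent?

$1.59

Two binding constraints pin down two serving amounts, so the optimal mix uses at most two foods. The candidates are each food alone (scaled to the tighter of calcium/protein) and each pair with both constraints tight.
kale only: max(514/224, 9/3) = 3 servings → $1.95.
sunflower seeds only: max(514/49, 9/6) = 10.49 servings → $4.20.
kale + sunflower seeds with both tight: 2.208 servings and 0.396 servings → $1.59.
So the least-cost plan costs $1.59.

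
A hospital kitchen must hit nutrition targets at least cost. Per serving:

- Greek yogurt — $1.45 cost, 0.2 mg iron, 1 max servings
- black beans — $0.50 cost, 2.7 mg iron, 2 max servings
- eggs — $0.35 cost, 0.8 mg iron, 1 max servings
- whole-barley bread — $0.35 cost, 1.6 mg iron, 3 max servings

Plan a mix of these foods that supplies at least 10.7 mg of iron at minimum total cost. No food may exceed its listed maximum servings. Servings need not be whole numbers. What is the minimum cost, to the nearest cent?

Cost per mg of iron: black beans $0.1852, whole-barley bread $0.2188, eggs $0.4375, Greek yogurt $7.2500.
Take 2 servings of black beans: +5.4 mg iron for $1.00 (total $1.00, still need 5.3 mg).
Take 3 servings of whole-barley bread: +4.8 mg iron for $1.05 (total $2.05, still need 0.5 mg).
Take 0.625 servings of eggs: +0.5 mg iron for $0.22 (total $2.27, still need 0.0 mg).
Filling from the cheapest source first is optimal under one linear minimum: $2.27.

$2.27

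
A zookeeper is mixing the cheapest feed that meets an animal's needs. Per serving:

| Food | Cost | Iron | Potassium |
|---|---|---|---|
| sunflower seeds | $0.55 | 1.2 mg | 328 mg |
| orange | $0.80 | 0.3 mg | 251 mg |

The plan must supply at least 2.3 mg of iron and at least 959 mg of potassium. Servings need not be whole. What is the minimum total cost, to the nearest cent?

Check every corner: each single food scaled to meet both minima, and each pair solved so both constraints bind.
sunflower seeds only: max(2.3/1.2, 959/328) = 2.924 servings → $1.61.
orange only: max(2.3/0.3, 959/251) = 7.667 servings → $6.13.
sunflower seeds + orange with both tight: 1.428 servings and 1.955 servings → $2.35.
Cheapest feasible corner: $1.61.

$1.61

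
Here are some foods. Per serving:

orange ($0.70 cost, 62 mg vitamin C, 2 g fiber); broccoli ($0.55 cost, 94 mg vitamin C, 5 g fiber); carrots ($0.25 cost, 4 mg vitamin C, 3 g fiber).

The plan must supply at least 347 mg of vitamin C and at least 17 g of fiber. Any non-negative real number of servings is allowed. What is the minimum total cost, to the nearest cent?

A basic optimal solution has at most two foods positive. Try each food alone and each pair with both targets met exactly.
orange only: max(347/62, 17/2) = 8.5 servings → $5.95.
broccoli only: max(347/94, 17/5) = 3.691 servings → $2.03.
carrots only: max(347/4, 17/3) = 86.75 servings → $21.69.
orange + broccoli with both tight: 1.123 servings and 2.951 servings → $2.41.
orange + carrots with both tight: 5.466 servings and 2.022 servings → $4.33.
broccoli + carrots with both targets exact would need a negative amount; discard.
Cheapest feasible corner: $2.03.

$2.03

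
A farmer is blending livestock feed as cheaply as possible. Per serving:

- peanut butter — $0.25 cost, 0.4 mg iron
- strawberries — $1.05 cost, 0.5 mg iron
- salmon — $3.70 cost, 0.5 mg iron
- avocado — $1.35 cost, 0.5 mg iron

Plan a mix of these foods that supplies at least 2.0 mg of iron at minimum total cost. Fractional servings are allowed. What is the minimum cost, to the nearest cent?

Cost per mg of iron: peanut butter $0.6250, strawberries $2.1000, avocado $2.7000, salmon $7.4000.
With no serving limits, use only peanut butter: 2.0 mg / 0.4 mg = 5 servings × $0.25 = $1.25.

$1.25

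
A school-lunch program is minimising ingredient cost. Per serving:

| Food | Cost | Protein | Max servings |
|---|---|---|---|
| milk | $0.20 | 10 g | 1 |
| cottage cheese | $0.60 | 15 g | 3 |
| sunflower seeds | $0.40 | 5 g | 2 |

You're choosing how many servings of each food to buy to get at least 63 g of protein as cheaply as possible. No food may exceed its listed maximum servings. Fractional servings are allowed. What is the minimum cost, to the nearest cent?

Cost per g of protein: milk $0.0200, cottage cheese $0.0400, sunflower seeds $0.0800.
Take 1 serving of milk: +10.0 g protein for $0.20 (total $0.20, still need 53.0 g).
Take 3 servings of cottage cheese: +45.0 g protein for $1.80 (total $2.00, still need 8.0 g).
Take 1.6 servings of sunflower seeds: +8.0 g protein for $0.64 (total $2.64, still need 0.0 g).
Greedy by cheapest-per-g is optimal for a single linear constraint, so the minimum cost is $2.64.

$2.64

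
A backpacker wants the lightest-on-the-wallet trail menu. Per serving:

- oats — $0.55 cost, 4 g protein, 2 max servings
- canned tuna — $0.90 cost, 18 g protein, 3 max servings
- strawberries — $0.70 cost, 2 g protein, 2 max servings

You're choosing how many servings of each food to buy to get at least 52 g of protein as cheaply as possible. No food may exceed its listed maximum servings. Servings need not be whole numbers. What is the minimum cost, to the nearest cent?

Cost per g of protein: canned tuna $0.0500, oats $0.1375, strawberries $0.3500.
Take 2.889 servings of canned tuna: +52.0 g protein for $2.60 (total $2.60, still need 0.0 g).
Filling from the cheapest source first is optimal under one linear minimum: $2.60.

$2.60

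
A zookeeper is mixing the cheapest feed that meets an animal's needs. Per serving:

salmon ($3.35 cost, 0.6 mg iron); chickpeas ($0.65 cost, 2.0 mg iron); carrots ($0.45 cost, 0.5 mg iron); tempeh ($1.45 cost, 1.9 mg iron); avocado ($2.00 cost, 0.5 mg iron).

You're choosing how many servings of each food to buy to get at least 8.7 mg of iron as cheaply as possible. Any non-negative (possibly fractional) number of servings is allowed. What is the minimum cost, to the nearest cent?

Cost per mg of iron: chickpeas $0.3250, tempeh $0.7632, carrots $0.9000, avocado $4.0000, salmon $5.5833.
With no serving limits, use only chickpeas: 8.7 mg / 2.0 mg = 4.35 servings × $0.65 = $2.83.

$2.83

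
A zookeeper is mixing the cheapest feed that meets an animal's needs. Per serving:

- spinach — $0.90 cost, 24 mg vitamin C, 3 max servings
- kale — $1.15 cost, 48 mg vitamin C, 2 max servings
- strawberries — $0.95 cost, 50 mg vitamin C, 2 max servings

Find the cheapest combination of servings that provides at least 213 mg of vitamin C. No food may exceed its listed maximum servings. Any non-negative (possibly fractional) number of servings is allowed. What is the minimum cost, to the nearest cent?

Cost per mg of vitamin C: strawberries $0.0190, kale $0.0240, spinach $0.0375.
Take 2 servings of strawberries: +100.0 mg vitamin C for $1.90 (total $1.90, still need 113.0 mg).
Take 2 servings of kale: +96.0 mg vitamin C for $2.30 (total $4.20, still need 17.0 mg).
Take 0.7083 servings of spinach: +17.0 mg vitamin C for $0.64 (total $4.84, still need 0.0 mg).
Greedy by cheapest-per-mg is optimal for a single linear constraint, so the minimum cost is $4.84.

$4.84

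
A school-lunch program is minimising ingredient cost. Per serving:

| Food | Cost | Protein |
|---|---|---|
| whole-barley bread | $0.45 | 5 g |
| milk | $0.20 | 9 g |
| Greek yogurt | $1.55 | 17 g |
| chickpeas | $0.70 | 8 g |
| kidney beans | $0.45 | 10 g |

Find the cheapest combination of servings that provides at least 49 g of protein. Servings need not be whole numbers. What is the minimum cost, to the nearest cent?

$1.09

Cost per g of protein: milk $0.0222, kidney beans $0.0450, chickpeas $0.0875, whole-barley bread $0.0900, Greek yogurt $0.0912.
With no serving limits, use only milk: 49 g / 9 g = 5.444 servings × $0.20 = $1.09.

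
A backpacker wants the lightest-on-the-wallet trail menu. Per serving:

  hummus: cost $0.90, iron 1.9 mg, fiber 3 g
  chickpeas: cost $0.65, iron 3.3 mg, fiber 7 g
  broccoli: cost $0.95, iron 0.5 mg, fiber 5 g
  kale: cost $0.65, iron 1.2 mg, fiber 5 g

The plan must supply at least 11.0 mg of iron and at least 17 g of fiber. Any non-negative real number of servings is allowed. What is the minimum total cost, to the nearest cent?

Two binding constraints pin down two serving amounts, so the optimal mix uses at most two foods. The candidates are each food alone (scaled to the tighter of iron/fiber) and each pair with both constraints tight.
hummus only: max(11.0/1.9, 17/3) = 5.789 servings → $5.21.
chickpeas only: max(11.0/3.3, 17/7) = 3.333 servings → $2.17.
broccoli only: max(11.0/0.5, 17/5) = 22 servings → $20.90.
kale only: max(11.0/1.2, 17/5) = 9.167 servings → $5.96.
hummus + chickpeas: intersection lies outside the first quadrant.
hummus + broccoli with both targets exact would need a negative amount; discard.
hummus + kale: the both-tight solution has a negative serving — not a feasible corner.
chickpeas + broccoli with both targets exact would need a negative amount; discard.
chickpeas + kale: intersection lies outside the first quadrant.
broccoli + kale: intersection lies outside the first quadrant.
Cheapest feasible corner: $2.17.

$2.17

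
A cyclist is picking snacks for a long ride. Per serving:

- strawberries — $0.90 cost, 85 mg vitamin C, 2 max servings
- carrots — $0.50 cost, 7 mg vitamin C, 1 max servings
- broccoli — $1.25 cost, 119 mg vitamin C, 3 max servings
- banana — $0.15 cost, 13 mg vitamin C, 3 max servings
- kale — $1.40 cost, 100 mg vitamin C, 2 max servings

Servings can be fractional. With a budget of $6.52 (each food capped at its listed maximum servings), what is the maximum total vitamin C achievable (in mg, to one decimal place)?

603.1 mg

Vitamin C per dollar: broccoli 95.2, strawberries 94.44, banana 86.67, kale 71.43, carrots 14.
Take 3 servings of broccoli: spends $3.75, +357.0 mg vitamin C (running total 357.0 mg).
Take 2 servings of strawberries: spends $1.80, +170.0 mg vitamin C (running total 527.0 mg).
Take 3 servings of banana: spends $0.45, +39.0 mg vitamin C (running total 566.0 mg).
Take 0.3714 servings of kale: spends $0.52, +37.1 mg vitamin C (running total 603.1 mg).
Greedy by best ratio exhausts the cost allowance optimally: 603.1 mg.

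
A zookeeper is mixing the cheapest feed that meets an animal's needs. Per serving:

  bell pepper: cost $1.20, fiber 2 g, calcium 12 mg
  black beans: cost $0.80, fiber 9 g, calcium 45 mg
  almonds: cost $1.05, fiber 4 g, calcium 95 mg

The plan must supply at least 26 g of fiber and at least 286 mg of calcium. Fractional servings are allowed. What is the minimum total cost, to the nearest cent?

Compare the cost at each extreme point of the feasible region.
bell pepper only: max(26/2, 286/12) = 23.83 servings → $28.60.
black beans only: max(26/9, 286/45) = 6.356 servings → $5.08.
almonds only: max(26/4, 286/95) = 6.5 servings → $6.83.
bell pepper + black beans: the both-tight solution has a negative serving — not a feasible corner.
bell pepper + almonds with both tight: 9.338 servings and 1.831 servings → $13.13.
black beans + almonds with both tight: 1.964 servings and 2.08 servings → $3.76.
Cheapest feasible corner: $3.76.

$3.76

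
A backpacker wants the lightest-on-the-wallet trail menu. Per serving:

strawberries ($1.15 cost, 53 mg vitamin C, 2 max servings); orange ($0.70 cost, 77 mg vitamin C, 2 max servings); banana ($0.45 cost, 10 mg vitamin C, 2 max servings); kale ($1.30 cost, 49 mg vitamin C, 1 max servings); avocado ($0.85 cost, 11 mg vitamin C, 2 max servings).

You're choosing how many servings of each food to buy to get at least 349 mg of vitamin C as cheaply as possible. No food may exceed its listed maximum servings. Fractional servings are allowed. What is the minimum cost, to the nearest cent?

Cost per mg of vitamin C: orange $0.0091, strawberries $0.0217, kale $0.0265, banana $0.0450, avocado $0.0773.
Take 2 servings of orange: +154.0 mg vitamin C for $1.40 (total $1.40, still need 195.0 mg).
Take 2 servings of strawberries: +106.0 mg vitamin C for $2.30 (total $3.70, still need 89.0 mg).
Take 1 serving of kale: +49.0 mg vitamin C for $1.30 (total $5.00, still need 40.0 mg).
Take 2 servings of banana: +20.0 mg vitamin C for $0.90 (total $5.90, still need 20.0 mg).
Take 1.818 servings of avocado: +20.0 mg vitamin C for $1.55 (total $7.45, still need 0.0 mg).
Filling from the cheapest source first is optimal under one linear minimum: $7.45.

$7.45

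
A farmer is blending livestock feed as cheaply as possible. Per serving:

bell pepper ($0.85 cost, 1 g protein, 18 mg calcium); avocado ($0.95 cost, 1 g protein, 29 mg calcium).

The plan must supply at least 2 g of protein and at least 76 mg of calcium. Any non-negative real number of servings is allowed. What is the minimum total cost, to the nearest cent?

An LP optimum is at a vertex; with two nutrient constraints at most two foods are used. Check each candidate.
bell pepper only: max(2/1, 76/18) = 4.222 servings → $3.59.
avocado only: max(2/1, 76/29) = 2.621 servings → $2.49.
bell pepper + avocado with both targets exact would need a negative amount; discard.
So the least-cost plan costs $2.49.

$2.49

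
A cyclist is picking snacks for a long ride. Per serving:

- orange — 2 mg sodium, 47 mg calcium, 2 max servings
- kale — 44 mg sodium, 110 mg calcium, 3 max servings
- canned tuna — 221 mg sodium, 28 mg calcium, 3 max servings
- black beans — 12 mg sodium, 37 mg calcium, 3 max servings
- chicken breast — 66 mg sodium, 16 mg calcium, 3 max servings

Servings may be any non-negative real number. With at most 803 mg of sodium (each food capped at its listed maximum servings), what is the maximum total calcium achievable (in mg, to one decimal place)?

Calcium per mg sodium: orange 23.5, black beans 3.083, kale 2.5, chicken breast 0.2424, canned tuna 0.1267.
Take 2 servings of orange: uses 4 mg sodium, +94.0 mg calcium (running total 94.0 mg).
Take 3 servings of black beans: uses 36 mg sodium, +111.0 mg calcium (running total 205.0 mg).
Take 3 servings of kale: uses 132 mg sodium, +330.0 mg calcium (running total 535.0 mg).
Take 3 servings of chicken breast: uses 198 mg sodium, +48.0 mg calcium (running total 583.0 mg).
Take 1.959 servings of canned tuna: uses 433 mg sodium, +54.9 mg calcium (running total 637.9 mg).
Greedy by best ratio exhausts the sodium allowance optimally: 637.9 mg.

637.9 mg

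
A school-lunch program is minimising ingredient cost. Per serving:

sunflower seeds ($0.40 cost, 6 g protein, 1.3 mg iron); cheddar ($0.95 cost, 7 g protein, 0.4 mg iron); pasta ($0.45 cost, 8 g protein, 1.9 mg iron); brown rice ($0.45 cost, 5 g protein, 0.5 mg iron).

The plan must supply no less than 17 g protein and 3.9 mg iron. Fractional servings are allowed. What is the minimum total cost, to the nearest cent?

$0.96

Two binding constraints pin down two serving amounts, so the optimal mix uses at most two foods. The candidates are each food alone (scaled to the tighter of protein/iron) and each pair with both constraints tight.
sunflower seeds only: max(17/6, 3.9/1.3) = 3 servings → $1.20.
cheddar only: max(17/7, 3.9/0.4) = 9.75 servings → $9.26.
pasta only: max(17/8, 3.9/1.9) = 2.125 servings → $0.96.
brown rice only: max(17/5, 3.9/0.5) = 7.8 servings → $3.51.
sunflower seeds + cheddar: the both-tight solution has a negative serving — not a feasible corner.
sunflower seeds + pasta with both tight: 1.1 servings and 1.3 servings → $1.02.
sunflower seeds + brown rice with both targets exact would need a negative amount; discard.
cheddar + pasta with both tight: 0.1089 servings and 2.03 servings → $1.02.
cheddar + brown rice: intersection lies outside the first quadrant.
pasta + brown rice with both tight: 2 servings and 0.2 servings → $0.99.
So the least-cost plan costs $0.96.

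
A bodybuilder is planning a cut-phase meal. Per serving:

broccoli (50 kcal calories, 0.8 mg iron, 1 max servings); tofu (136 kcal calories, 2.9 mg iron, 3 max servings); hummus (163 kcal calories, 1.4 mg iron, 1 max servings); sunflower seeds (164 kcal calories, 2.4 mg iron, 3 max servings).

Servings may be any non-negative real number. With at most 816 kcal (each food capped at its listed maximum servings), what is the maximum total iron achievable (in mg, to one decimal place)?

14.7 mg

Iron per kcal: tofu 0.02132, broccoli 0.016, sunflower seeds 0.01463, hummus 0.008589.
Take 3 servings of tofu: uses 408 kcal, +8.7 mg iron (running total 8.7 mg).
Take 1 serving of broccoli: uses 50 kcal, +0.8 mg iron (running total 9.5 mg).
Take 2.183 servings of sunflower seeds: uses 358 kcal, +5.2 mg iron (running total 14.7 mg).
Greedy by best ratio exhausts the calories allowance optimally: 14.7 mg.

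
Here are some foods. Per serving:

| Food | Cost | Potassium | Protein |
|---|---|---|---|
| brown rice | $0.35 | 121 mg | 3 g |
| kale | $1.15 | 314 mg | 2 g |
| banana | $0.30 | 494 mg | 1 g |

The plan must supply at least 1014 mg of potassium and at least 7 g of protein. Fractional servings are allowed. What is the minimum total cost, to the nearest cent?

At the optimum either one food covers both requirements or two foods hit both targets exactly; no other combination can be cheaper.
brown rice only: max(1014/121, 7/3) = 8.38 servings → $2.93.
kale only: max(1014/314, 7/2) = 3.5 servings → $4.03.
banana only: max(1014/494, 7/1) = 7 servings → $2.10.
brown rice + kale with both tight: 0.2429 servings and 3.136 servings → $3.69.
brown rice + banana with both tight: 1.796 servings and 1.613 servings → $1.11.
kale + banana: the both-tight solution has a negative serving — not a feasible corner.
The minimum over all feasible corners is $1.11.

$1.11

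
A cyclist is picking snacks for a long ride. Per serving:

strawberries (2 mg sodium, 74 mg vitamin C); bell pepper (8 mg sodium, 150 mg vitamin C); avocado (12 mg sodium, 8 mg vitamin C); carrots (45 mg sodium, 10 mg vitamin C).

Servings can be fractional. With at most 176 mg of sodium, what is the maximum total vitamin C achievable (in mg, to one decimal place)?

Vitamin C per mg sodium: strawberries 37, bell pepper 18.75, avocado 0.6667, carrots 0.2222.
With no serving limits, spend the whole sodium allowance on strawberries: 176 mg / 2 mg × 74 mg = 6512.0 mg.

6512.0 mg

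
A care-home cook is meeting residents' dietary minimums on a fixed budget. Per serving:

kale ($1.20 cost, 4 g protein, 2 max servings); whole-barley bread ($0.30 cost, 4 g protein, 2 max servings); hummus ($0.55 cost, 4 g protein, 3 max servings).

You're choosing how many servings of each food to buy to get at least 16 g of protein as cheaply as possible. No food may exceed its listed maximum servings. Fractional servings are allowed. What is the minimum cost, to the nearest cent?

$1.70

Cost per g of protein: whole-barley bread $0.0750, hummus $0.1375, kale $0.3000.
Take 2 servings of whole-barley bread: +8.0 g protein for $0.60 (total $0.60, still need 8.0 g).
Take 2 servings of hummus: +8.0 g protein for $1.10 (total $1.70, still need 0.0 g).
Greedy by cheapest-per-g is optimal for a single linear constraint, so the minimum cost is $1.70.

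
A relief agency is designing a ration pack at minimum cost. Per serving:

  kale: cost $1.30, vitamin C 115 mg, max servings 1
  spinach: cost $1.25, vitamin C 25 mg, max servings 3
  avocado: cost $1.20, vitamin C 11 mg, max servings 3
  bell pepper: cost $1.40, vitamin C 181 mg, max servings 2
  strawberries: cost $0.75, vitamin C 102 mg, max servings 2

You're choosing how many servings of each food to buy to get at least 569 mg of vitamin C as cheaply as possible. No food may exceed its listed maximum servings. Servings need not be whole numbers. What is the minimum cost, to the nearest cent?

Cost per mg of vitamin C: strawberries $0.0074, bell pepper $0.0077, kale $0.0113, spinach $0.0500, avocado $0.1091.
Take 2 servings of strawberries: +204.0 mg vitamin C for $1.50 (total $1.50, still need 365.0 mg).
Take 2 servings of bell pepper: +362.0 mg vitamin C for $2.80 (total $4.30, still need 3.0 mg).
Take 0.02609 servings of kale: +3.0 mg vitamin C for $0.03 (total $4.33, still need 0.0 mg).
Greedy by cheapest-per-mg is optimal for a single linear constraint, so the minimum cost is $4.33.

$4.33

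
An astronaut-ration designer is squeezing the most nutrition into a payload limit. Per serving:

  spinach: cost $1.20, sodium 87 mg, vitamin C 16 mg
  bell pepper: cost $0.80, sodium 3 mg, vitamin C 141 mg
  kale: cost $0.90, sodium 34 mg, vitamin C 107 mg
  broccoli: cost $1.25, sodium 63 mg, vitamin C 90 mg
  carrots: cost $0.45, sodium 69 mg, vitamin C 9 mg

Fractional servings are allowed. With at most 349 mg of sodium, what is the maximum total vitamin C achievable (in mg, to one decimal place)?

Vitamin C per mg sodium: bell pepper 47, kale 3.147, broccoli 1.429, spinach 0.1839, carrots 0.1304.
With no serving limits, spend the whole sodium allowance on bell pepper: 349 mg / 3 mg × 141 mg = 16403.0 mg.

16403.0 mg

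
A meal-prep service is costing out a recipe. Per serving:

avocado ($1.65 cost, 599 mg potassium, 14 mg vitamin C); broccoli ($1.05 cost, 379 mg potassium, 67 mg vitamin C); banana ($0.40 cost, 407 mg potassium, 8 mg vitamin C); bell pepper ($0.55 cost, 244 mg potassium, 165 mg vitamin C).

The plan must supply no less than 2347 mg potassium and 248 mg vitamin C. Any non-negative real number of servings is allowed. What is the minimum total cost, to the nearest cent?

Minimising a linear cost over {potassium ≥ 2347, vitamin C ≥ 248, servings ≥ 0} — the optimum is at a vertex, using one or two foods.
avocado only: max(2347/599, 248/14) = 17.71 servings → $29.23.
broccoli only: max(2347/379, 248/67) = 6.193 servings → $6.50.
banana only: max(2347/407, 248/8) = 31 servings → $12.40.
bell pepper only: max(2347/244, 248/165) = 9.619 servings → $5.29.
avocado + broccoli with both tight: 1.816 servings and 3.322 servings → $6.48.
avocado + banana: intersection lies outside the first quadrant.
avocado + bell pepper with both tight: 3.424 servings and 1.212 servings → $6.32.
broccoli + banana with both tight: 3.39 servings and 2.61 servings → $4.60.
broccoli + bell pepper with both targets exact would need a negative amount; discard.
banana + bell pepper with both tight: 5.011 servings and 1.26 servings → $2.70.
So the least-cost plan costs $2.70.

$2.70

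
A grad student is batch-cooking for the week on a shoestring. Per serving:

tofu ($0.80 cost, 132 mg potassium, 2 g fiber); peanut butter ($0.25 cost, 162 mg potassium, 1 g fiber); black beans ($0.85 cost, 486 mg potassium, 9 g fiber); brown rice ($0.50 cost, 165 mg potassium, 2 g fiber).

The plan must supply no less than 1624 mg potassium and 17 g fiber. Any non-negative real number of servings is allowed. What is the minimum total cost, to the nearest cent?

$2.62

For a min-cost LP with two ≥-constraints, a basic feasible solution has at most two positive variables.
tofu only: max(1624/132, 17/2) = 12.3 servings → $9.84.
peanut butter only: max(1624/162, 17/1) = 17 servings → $4.25.
black beans only: max(1624/486, 17/9) = 3.342 servings → $2.84.
brown rice only: max(1624/165, 17/2) = 9.842 servings → $4.92.
tofu + peanut butter with both tight: 5.885 servings and 5.229 servings → $6.02.
tofu + black beans: the both-tight solution has a negative serving — not a feasible corner.
tofu + brown rice with both targets exact would need a negative amount; discard.
peanut butter + black beans with both tight: 6.537 servings and 1.163 servings → $2.62.
peanut butter + brown rice with both tight: 2.786 servings and 7.107 servings → $4.25.
black beans + brown rice: intersection lies outside the first quadrant.
So the least-cost plan costs $2.62.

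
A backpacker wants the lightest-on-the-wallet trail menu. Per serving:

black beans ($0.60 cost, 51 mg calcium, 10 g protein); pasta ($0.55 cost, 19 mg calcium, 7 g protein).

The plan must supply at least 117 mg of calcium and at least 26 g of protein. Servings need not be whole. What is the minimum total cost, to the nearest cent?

$1.56

At the optimum either one food covers both requirements or two foods hit both targets exactly; no other combination can be cheaper.
black beans only: max(117/51, 26/10) = 2.6 servings → $1.56.
pasta only: max(117/19, 26/7) = 6.158 servings → $3.39.
black beans + pasta with both tight: 1.946 servings and 0.9341 servings → $1.68.
The minimum over all feasible corners is $1.56.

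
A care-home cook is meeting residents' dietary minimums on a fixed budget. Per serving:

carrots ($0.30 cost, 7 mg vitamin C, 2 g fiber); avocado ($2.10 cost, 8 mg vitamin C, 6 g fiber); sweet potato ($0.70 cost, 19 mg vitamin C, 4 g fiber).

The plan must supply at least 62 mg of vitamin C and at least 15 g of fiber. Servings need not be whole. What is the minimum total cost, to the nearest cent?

$2.44

A basic optimal solution has at most two foods positive. Try each food alone and each pair with both targets met exactly.
carrots only: max(62/7, 15/2) = 8.857 servings → $2.66.
avocado only: max(62/8, 15/6) = 7.75 servings → $16.27.
sweet potato only: max(62/19, 15/4) = 3.75 servings → $2.62.
carrots + avocado: intersection lies outside the first quadrant.
carrots + sweet potato with both tight: 3.7 servings and 1.9 servings → $2.44.
avocado + sweet potato with both tight: 0.4512 servings and 3.073 servings → $3.10.
So the least-cost plan costs $2.44.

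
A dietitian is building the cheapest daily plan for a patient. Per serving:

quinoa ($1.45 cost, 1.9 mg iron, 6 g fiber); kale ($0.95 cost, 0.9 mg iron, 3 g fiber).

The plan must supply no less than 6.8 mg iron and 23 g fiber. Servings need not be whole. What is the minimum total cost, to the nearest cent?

This is a tiny linear program; its minimum lies at a vertex of the feasible set. List the vertices and price them.
quinoa only: max(6.8/1.9, 23/6) = 3.833 servings → $5.56.
kale only: max(6.8/0.9, 23/3) = 7.667 servings → $7.28.
quinoa + kale: intersection lies outside the first quadrant.
So the least-cost plan costs $5.56.

$5.56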